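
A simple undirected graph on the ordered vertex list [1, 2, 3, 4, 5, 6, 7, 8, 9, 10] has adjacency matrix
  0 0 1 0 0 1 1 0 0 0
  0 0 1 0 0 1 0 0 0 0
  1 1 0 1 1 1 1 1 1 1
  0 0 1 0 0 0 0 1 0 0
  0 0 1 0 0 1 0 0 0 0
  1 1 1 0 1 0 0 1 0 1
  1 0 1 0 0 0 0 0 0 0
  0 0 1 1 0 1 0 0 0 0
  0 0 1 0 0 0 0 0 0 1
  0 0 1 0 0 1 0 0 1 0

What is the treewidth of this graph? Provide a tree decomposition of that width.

Treewidth 2.
One such decomposition:
Bags: B1 = {3, 6, 8}  B2 = {1, 3, 6}  B3 = {2, 3, 6}  B4 = {3, 5, 6}  B5 = {1, 3, 7}  B6 = {3, 6, 10}  B7 = {3, 9, 10}  B8 = {3, 4, 8}
Tree: B1–B2, B1–B3, B1–B4, B2–B5, B3–B6, B6–B7, B1–B8

Every bag has size at most 3, so the width is 3 − 1 = 2 and tw(G) ≤ 2. Conversely, {3, 9, 10} is a clique of size 3, and the vertices of any clique must share a bag in every tree decomposition; so some bag has ≥ 3 vertices and tw(G) ≥ 2. Hence tw(G) = 2 exactly.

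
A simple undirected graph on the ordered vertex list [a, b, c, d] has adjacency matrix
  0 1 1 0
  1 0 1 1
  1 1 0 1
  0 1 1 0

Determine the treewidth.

2

A width-2 tree decomposition is:
Bags: B1 = {b, c, d}  B2 = {a, b, c}
Tree: B1–B2
Each bag holds 3 vertices, so the decomposition has width 2, which upper-bounds the treewidth. For the lower bound, the 3 vertices {b, c, d} are pairwise adjacent, and any tree decomposition puts a clique entirely inside one bag — forcing width ≥ 2. Therefore the treewidth is 2.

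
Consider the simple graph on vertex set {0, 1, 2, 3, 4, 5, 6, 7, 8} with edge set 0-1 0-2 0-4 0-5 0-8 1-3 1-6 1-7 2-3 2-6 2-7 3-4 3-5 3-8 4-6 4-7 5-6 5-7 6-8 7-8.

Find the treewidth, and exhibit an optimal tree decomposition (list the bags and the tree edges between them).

Treewidth 4.
One optimal decomposition is:
Bags: B1 = {0, 3, 6, 7, 8}  B2 = {0, 3, 5, 6, 7}  B3 = {0, 1, 3, 6, 7}  B4 = {0, 2, 3, 6, 7}  B5 = {0, 3, 4, 6, 7}
Tree: B1–B2, B2–B3, B3–B4, B4–B5

The largest bag has 5 vertices, giving width 4; this decomposition certifies tw(G) ≤ 4. For the lower bound: the 5 vertex sets {3,8}, {0,5}, {1,7}, {6}, {2} are disjoint, each induces a connected subgraph, and every pair is joined by at least one edge of G. Contracting each set to a single vertex therefore yields K_{5} as a minor, and since treewidth is minor-monotone, tw(G) ≥ tw(K_{5}) = 4. Hence tw(G) = 4 exactly.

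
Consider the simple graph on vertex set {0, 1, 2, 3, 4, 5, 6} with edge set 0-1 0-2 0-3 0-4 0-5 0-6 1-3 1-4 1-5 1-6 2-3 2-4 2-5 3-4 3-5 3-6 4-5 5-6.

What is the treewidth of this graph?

A width-4 tree decomposition is:
Bags: B1 = {0, 1, 3, 5, 6}  B2 = {0, 1, 3, 4, 5}  B3 = {0, 2, 3, 4, 5}
Tree: B1–B2, B2–B3
Each bag holds 5 vertices, so the decomposition has width 4, which upper-bounds the treewidth. Conversely, {0, 1, 3, 4, 5} is a clique of size 5, and the vertices of any clique must share a bag in every tree decomposition; so some bag has ≥ 5 vertices and tw(G) ≥ 4. Combining the bounds, tw(G) = 4.

4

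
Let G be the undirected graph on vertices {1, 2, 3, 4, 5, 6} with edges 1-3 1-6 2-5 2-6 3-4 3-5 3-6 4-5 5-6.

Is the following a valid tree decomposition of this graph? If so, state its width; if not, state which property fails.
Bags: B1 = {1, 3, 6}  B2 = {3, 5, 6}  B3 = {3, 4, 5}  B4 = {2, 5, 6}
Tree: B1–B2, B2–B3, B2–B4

Checking the three conditions: (i) the bags cover all of {1, 2, 3, 4, 5, 6}; (ii) for each edge, some bag contains both endpoints; (iii) the bags containing any fixed vertex form a subtree. All hold, so the decomposition is valid with width 3 − 1 = 2.

Yes; width 2.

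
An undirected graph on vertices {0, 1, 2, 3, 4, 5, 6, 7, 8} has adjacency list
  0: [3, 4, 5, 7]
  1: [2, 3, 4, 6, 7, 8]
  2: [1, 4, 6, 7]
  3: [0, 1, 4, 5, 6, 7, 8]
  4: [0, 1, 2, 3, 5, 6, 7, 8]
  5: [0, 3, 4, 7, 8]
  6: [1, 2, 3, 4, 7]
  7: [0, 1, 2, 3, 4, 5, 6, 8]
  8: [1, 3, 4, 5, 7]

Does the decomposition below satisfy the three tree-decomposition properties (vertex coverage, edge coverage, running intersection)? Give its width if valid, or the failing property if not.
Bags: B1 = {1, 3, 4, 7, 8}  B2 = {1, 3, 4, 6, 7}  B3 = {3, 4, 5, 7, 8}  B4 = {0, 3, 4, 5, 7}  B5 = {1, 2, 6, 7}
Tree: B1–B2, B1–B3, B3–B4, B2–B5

A tree decomposition must satisfy three properties: every vertex lies in some bag; for every edge, both endpoints lie together in some bag; and for every vertex, the bags containing it form a connected subtree. Here edge (4,2) lies in no bag, so the decomposition is invalid.

No — edge (4,2) lies in no bag.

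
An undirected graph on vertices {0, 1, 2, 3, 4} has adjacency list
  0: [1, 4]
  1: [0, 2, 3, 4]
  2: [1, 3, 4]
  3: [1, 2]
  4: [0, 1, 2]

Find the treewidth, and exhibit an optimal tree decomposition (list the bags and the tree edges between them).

Treewidth 2.
Bags: B1 = {1, 2, 4}  B2 = {1, 2, 3}  B3 = {0, 1, 4}
Tree: B1–B2, B1–B3

Every bag has size at most 3, so the width is 3 − 1 = 2 and tw(G) ≤ 2. Conversely, {0, 1, 4} is a clique of size 3, and the vertices of any clique must share a bag in every tree decomposition; so some bag has ≥ 3 vertices and tw(G) ≥ 2. Hence tw(G) = 2 exactly.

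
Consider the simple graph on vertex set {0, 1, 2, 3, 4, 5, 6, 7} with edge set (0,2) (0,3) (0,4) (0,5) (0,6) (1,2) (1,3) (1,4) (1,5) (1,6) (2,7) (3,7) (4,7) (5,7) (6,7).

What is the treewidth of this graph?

A width-3 tree decomposition is:
Bags: B1 = {0, 1, 3, 7}  B2 = {0, 1, 5, 7}  B3 = {0, 1, 2, 7}  B4 = {0, 1, 6, 7}  B5 = {0, 1, 4, 7}
Tree: B1–B2, B2–B3, B3–B4, B4–B5
Every bag has size at most 4, so the width is 4 − 1 = 3 and tw(G) ≤ 3. For the lower bound: the 4 vertex sets {3,7}, {1,5}, {0}, {2} are disjoint, each induces a connected subgraph, and every pair is joined by at least one edge of G. Contracting each set to a single vertex therefore yields K_{4} as a minor, and since treewidth is minor-monotone, tw(G) ≥ tw(K_{4}) = 3. The upper and lower bounds meet at 3, so that is the treewidth.

3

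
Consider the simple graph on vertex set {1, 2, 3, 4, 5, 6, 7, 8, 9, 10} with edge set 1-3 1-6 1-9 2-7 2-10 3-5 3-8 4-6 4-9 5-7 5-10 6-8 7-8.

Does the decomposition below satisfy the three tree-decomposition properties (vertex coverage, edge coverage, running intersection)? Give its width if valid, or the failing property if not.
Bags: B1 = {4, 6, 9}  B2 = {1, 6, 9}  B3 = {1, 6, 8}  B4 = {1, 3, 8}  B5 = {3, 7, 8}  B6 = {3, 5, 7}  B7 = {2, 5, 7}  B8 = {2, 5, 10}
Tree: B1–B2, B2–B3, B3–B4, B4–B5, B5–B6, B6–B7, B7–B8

Vertex coverage: the bags together contain {1, 2, 3, 4, 5, 6, 7, 8, 9, 10}, the full vertex set. Edge coverage: each edge of G has both endpoints in at least one bag. Running intersection: for every vertex, the bags containing it form a connected subtree. All three properties hold, so this is a valid tree decomposition of width max|bag| − 1 = 2, and hence tw(G) ≤ 2.

Yes; width 2.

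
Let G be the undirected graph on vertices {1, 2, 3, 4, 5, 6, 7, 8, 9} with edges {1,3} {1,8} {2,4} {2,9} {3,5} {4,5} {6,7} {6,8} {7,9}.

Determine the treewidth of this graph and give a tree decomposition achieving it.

Every bag has size at most 3, so the width is 3 − 1 = 2 and tw(G) ≤ 2. Since 4–2–9–7–6–8–1–3–5–4 is a cycle in G, G is not acyclic. Forests are exactly the graphs of treewidth ≤ 1, so tw(G) ≥ 2. Therefore the treewidth is 2.

Treewidth 2.
One optimal decomposition is:
Bags: B1 = {2, 4, 9}  B2 = {4, 7, 9}  B3 = {4, 6, 7}  B4 = {4, 6, 8}  B5 = {1, 4, 8}  B6 = {1, 3, 4}  B7 = {3, 4, 5}
Tree: B1–B2, B2–B3, B3–B4, B4–B5, B5–B6, B6–B7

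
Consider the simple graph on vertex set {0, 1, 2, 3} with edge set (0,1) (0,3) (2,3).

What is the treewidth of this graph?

1

A width-1 tree decomposition is:
Bags: B1 = {0, 1}  B2 = {0, 3}  B3 = {2, 3}
Tree: B1–B2, B2–B3
Every bag has size at most 2, so the width is 2 − 1 = 1 and tw(G) ≤ 1. Since G has at least one edge (e.g. 1–0), it is not an edgeless graph, so tw(G) ≥ 1. The upper and lower bounds meet at 1, so that is the treewidth.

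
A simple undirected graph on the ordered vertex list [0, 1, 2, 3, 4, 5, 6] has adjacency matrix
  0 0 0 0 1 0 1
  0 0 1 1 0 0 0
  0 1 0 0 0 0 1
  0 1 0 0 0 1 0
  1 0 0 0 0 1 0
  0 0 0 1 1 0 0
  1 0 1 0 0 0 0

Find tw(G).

2

A width-2 tree decomposition is:
Bags: B1 = {3, 4, 5}  B2 = {0, 3, 4}  B3 = {0, 3, 6}  B4 = {2, 3, 6}  B5 = {1, 2, 3}
Tree: B1–B2, B2–B3, B3–B4, B4–B5
The largest bag has 3 vertices, giving width 2; this decomposition certifies tw(G) ≤ 2. The edges 3–5–4–0–6–2–1–3 form a cycle, so G is not a tree and its treewidth is at least 2. Hence tw(G) = 2 exactly.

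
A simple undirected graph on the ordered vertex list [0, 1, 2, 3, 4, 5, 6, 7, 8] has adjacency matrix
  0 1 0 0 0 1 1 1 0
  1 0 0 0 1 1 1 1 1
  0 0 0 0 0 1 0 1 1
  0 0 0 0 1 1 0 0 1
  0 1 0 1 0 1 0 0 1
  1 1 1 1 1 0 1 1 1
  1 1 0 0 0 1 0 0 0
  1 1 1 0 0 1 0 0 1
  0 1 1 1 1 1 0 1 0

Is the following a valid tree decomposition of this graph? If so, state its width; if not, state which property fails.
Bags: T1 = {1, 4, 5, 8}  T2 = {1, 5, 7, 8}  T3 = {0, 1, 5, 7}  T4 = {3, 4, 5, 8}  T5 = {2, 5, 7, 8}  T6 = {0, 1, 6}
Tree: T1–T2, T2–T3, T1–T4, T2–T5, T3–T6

No — edge (5,6) lies in no bag.

A tree decomposition must satisfy three properties: every vertex lies in some bag; for every edge, both endpoints lie together in some bag; and for every vertex, the bags containing it form a connected subtree. Here edge (5,6) lies in no bag, so the decomposition is invalid.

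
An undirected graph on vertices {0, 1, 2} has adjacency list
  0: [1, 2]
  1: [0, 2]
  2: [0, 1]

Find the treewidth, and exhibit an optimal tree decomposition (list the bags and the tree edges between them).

Treewidth 2.
One such decomposition:
Bags: B1 = {0, 1, 2}
Tree: (single bag)

A single bag containing all 3 vertices is trivially a valid decomposition of width 2. For the lower bound, the 3 vertices {0, 1, 2} are pairwise adjacent, and any tree decomposition puts a clique entirely inside one bag — forcing width ≥ 2. Combining the bounds, tw(G) = 2.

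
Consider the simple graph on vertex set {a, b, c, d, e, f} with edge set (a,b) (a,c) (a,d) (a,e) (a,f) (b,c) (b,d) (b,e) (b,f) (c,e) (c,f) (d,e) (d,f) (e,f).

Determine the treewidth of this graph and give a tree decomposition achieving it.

Treewidth 4.
One such decomposition:
Bags: B1 = {a, b, d, e, f}  B2 = {a, b, c, e, f}
Tree: B1–B2

The largest bag has 5 vertices, giving width 4; this decomposition certifies tw(G) ≤ 4. Conversely, {a, b, d, e, f} is a clique of size 5, and the vertices of any clique must share a bag in every tree decomposition; so some bag has ≥ 5 vertices and tw(G) ≥ 4. Hence tw(G) = 4 exactly.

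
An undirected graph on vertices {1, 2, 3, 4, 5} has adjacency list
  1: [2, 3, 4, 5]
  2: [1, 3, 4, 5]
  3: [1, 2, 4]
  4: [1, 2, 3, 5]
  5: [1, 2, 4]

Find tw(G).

3

A width-3 tree decomposition is:
Bags: B1 = {1, 2, 4, 5}  B2 = {1, 2, 3, 4}
Tree: B1–B2
The largest bag has 4 vertices, giving width 3; this decomposition certifies tw(G) ≤ 3. On the other hand G contains the 4-clique {1, 2, 3, 4}. A clique must lie in a single bag of any decomposition, so no decomposition can have width below 3. Therefore the treewidth is 3.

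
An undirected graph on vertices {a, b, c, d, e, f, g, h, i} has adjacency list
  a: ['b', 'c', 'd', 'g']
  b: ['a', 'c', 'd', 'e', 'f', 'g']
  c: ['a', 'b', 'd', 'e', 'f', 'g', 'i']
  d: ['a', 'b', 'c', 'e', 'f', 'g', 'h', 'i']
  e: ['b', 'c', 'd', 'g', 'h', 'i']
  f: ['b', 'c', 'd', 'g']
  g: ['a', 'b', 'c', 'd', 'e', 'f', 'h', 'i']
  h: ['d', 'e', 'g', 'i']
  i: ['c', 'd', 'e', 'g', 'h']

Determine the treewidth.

A width-4 tree decomposition is:
Bags: B1 = {c, d, e, g, i}  B2 = {b, c, d, e, g}  B3 = {b, c, d, f, g}  B4 = {a, b, c, d, g}  B5 = {d, e, g, h, i}
Tree: B1–B2, B2–B3, B3–B4, B1–B5
Every bag has size at most 5, so the width is 5 − 1 = 4 and tw(G) ≤ 4. Conversely, {d, e, g, h, i} is a clique of size 5, and the vertices of any clique must share a bag in every tree decomposition; so some bag has ≥ 5 vertices and tw(G) ≥ 4. The upper and lower bounds meet at 4, so that is the treewidth.

4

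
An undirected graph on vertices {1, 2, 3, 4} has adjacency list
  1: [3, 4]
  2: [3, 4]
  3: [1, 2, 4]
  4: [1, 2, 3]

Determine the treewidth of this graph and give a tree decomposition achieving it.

The largest bag has 3 vertices, giving width 2; this decomposition certifies tw(G) ≤ 2. For the lower bound, the 3 vertices {1, 3, 4} are pairwise adjacent, and any tree decomposition puts a clique entirely inside one bag — forcing width ≥ 2. Hence tw(G) = 2 exactly.

Treewidth 2.
Bags: B1 = {1, 3, 4}  B2 = {2, 3, 4}
Tree: B1–B2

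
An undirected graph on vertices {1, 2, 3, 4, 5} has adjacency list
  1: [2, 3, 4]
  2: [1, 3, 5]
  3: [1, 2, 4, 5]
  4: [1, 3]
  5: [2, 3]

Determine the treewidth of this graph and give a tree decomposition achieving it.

Treewidth 2.
One optimal decomposition is:
Bags: B1 = {1, 3, 4}  B2 = {1, 2, 3}  B3 = {2, 3, 5}
Tree: B1–B2, B2–B3

The largest bag has 3 vertices, giving width 2; this decomposition certifies tw(G) ≤ 2. For the lower bound, the 3 vertices {1, 2, 3} are pairwise adjacent, and any tree decomposition puts a clique entirely inside one bag — forcing width ≥ 2. Combining the bounds, tw(G) = 2.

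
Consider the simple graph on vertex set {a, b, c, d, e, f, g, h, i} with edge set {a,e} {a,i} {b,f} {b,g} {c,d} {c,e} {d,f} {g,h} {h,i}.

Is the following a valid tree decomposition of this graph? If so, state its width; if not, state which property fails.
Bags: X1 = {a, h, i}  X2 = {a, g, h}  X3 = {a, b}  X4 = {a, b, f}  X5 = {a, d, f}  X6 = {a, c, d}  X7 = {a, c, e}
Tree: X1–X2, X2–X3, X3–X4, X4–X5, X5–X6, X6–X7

No — edge (g,b) lies in no bag.

A tree decomposition must satisfy three properties: every vertex lies in some bag; for every edge, both endpoints lie together in some bag; and for every vertex, the bags containing it form a connected subtree. Here edge (g,b) lies in no bag, so the decomposition is invalid.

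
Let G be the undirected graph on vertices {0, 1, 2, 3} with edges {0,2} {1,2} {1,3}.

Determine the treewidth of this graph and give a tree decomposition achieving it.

Each bag holds 2 vertices, so the decomposition has width 1, which upper-bounds the treewidth. Since G has at least one edge (e.g. 3–1), it is not an edgeless graph, so tw(G) ≥ 1. Hence tw(G) = 1 exactly.

Treewidth 1.
Bags: B1 = {1, 3}  B2 = {1, 2}  B3 = {0, 2}
Tree: B1–B2, B2–B3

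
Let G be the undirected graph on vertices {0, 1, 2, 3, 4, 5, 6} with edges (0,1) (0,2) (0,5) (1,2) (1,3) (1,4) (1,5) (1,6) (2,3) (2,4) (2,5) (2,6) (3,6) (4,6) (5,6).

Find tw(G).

3

A width-3 tree decomposition is:
Bags: B1 = {1, 2, 3, 6}  B2 = {1, 2, 5, 6}  B3 = {1, 2, 4, 6}  B4 = {0, 1, 2, 5}
Tree: B1–B2, B1–B3, B2–B4
The largest bag has 4 vertices, giving width 3; this decomposition certifies tw(G) ≤ 3. On the other hand G contains the 4-clique {0, 1, 2, 5}. A clique must lie in a single bag of any decomposition, so no decomposition can have width below 3. Hence tw(G) = 3 exactly.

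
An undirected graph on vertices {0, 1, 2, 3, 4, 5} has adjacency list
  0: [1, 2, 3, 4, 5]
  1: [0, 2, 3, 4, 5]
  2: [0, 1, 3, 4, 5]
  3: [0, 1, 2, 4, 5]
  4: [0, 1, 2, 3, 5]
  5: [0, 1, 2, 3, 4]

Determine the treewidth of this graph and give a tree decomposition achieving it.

With just one bag of size 6, the width is 6 − 1 = 5, so tw(G) ≤ 5. On the other hand G contains the 6-clique {0, 1, 2, 3, 4, 5}. A clique must lie in a single bag of any decomposition, so no decomposition can have width below 5. The upper and lower bounds meet at 5, so that is the treewidth.

Treewidth 5.
One optimal decomposition is:
Bags: B1 = {0, 1, 2, 3, 4, 5}
Tree: (single bag)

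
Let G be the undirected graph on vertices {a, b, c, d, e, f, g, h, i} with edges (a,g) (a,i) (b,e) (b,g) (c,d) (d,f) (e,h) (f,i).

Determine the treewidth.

A width-1 tree decomposition is:
Bags: B1 = {c, d}  B2 = {d, f}  B3 = {f, i}  B4 = {a, i}  B5 = {a, g}  B6 = {b, g}  B7 = {b, e}  B8 = {e, h}
Tree: B1–B2, B2–B3, B3–B4, B4–B5, B5–B6, B6–B7, B7–B8
The largest bag has 2 vertices, giving width 1; this decomposition certifies tw(G) ≤ 1. G has an edge, so its treewidth is at least 1. Combining the bounds, tw(G) = 1.

1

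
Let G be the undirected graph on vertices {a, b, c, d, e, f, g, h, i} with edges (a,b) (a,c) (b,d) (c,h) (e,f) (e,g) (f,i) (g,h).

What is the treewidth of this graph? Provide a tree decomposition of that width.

Each bag holds 2 vertices, so the decomposition has width 1, which upper-bounds the treewidth. Any graph with an edge has treewidth ≥ 1, and G has the edge i–f. Therefore the treewidth is 1.

Treewidth 1.
One such decomposition:
Bags: B1 = {f, i}  B2 = {e, f}  B3 = {e, g}  B4 = {g, h}  B5 = {c, h}  B6 = {a, c}  B7 = {a, b}  B8 = {b, d}
Tree: B1–B2, B2–B3, B3–B4, B4–B5, B5–B6, B6–B7, B7–B8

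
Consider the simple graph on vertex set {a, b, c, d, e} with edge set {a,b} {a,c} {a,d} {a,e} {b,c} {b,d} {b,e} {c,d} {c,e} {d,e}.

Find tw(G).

A width-4 tree decomposition is:
Bags: B1 = {a, b, c, d, e}
Tree: (single bag)
A single bag containing all 5 vertices is trivially a valid decomposition of width 4. For the lower bound, the 5 vertices {a, b, c, d, e} are pairwise adjacent, and any tree decomposition puts a clique entirely inside one bag — forcing width ≥ 4. Hence tw(G) = 4 exactly.

4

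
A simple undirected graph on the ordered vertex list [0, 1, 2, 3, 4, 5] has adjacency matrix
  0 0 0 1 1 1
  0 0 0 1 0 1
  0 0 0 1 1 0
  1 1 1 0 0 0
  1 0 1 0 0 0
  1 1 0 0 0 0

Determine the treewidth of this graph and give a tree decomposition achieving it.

Every bag has size at most 3, so the width is 3 − 1 = 2 and tw(G) ≤ 2. Since 4–2–3–0–4 is a cycle in G, G is not acyclic. Forests are exactly the graphs of treewidth ≤ 1, so tw(G) ≥ 2. Combining the bounds, tw(G) = 2.

Treewidth 2.
One such decomposition:
Bags: B1 = {0, 2, 4}  B2 = {0, 2, 3}  B3 = {0, 3, 5}  B4 = {1, 3, 5}
Tree: B1–B2, B2–B3, B3–B4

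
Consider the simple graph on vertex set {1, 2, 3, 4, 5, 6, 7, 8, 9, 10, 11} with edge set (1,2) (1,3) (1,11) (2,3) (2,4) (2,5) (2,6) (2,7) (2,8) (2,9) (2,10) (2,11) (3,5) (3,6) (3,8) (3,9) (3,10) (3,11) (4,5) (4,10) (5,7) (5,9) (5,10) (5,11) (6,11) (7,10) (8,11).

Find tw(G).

3

A width-3 tree decomposition is:
Bags: B1 = {2, 3, 5, 11}  B2 = {2, 3, 6, 11}  B3 = {2, 3, 8, 11}  B4 = {2, 3, 5, 10}  B5 = {2, 4, 5, 10}  B6 = {2, 3, 5, 9}  B7 = {1, 2, 3, 11}  B8 = {2, 5, 7, 10}
Tree: B1–B2, B1–B3, B1–B4, B4–B5, B4–B6, B1–B7, B4–B8
Each bag holds 4 vertices, so the decomposition has width 3, which upper-bounds the treewidth. Conversely, {2, 3, 5, 9} is a clique of size 4, and the vertices of any clique must share a bag in every tree decomposition; so some bag has ≥ 4 vertices and tw(G) ≥ 3. Combining the bounds, tw(G) = 3.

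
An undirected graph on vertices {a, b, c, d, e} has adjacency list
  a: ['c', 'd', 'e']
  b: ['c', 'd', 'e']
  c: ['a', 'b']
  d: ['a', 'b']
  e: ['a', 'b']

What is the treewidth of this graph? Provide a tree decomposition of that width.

Each bag holds 3 vertices, so the decomposition has width 2, which upper-bounds the treewidth. The edges c–b–d–a–c form a cycle, so G is not a tree and its treewidth is at least 2. Therefore the treewidth is 2.

Treewidth 2.
One such decomposition:
Bags: B1 = {a, b, c}  B2 = {a, b, d}  B3 = {a, b, e}
Tree: B1–B2, B2–B3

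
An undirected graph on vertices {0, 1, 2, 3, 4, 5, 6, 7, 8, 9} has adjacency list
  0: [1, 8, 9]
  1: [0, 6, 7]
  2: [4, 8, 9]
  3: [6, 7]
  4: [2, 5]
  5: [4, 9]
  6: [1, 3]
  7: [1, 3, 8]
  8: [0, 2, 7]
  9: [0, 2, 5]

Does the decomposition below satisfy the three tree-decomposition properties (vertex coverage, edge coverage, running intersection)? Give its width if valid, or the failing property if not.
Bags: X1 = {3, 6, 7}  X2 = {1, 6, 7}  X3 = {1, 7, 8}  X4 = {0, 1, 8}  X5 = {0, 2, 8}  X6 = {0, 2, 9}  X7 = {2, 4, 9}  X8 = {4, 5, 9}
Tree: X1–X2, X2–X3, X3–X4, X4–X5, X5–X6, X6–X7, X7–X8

Yes; width 2.

Vertex coverage: the bags together contain {0, 1, 2, 3, 4, 5, 6, 7, 8, 9}, the full vertex set. Edge coverage: each edge of G has both endpoints in at least one bag. Running intersection: for every vertex, the bags containing it form a connected subtree. All three properties hold, so this is a valid tree decomposition of width max|bag| − 1 = 2, and hence tw(G) ≤ 2.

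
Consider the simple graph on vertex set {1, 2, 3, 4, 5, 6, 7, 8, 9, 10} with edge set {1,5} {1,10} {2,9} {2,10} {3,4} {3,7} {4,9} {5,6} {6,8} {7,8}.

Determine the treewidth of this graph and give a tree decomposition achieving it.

Every bag has size at most 3, so the width is 3 − 1 = 2 and tw(G) ≤ 2. The edges 9–4–3–7–8–6–5–1–10–2–9 form a cycle, so G is not a tree and its treewidth is at least 2. Hence tw(G) = 2 exactly.

Treewidth 2.
Bags: B1 = {3, 4, 9}  B2 = {3, 7, 9}  B3 = {7, 8, 9}  B4 = {6, 8, 9}  B5 = {5, 6, 9}  B6 = {1, 5, 9}  B7 = {1, 9, 10}  B8 = {2, 9, 10}
Tree: B1–B2, B2–B3, B3–B4, B4–B5, B5–B6, B6–B7, B7–B8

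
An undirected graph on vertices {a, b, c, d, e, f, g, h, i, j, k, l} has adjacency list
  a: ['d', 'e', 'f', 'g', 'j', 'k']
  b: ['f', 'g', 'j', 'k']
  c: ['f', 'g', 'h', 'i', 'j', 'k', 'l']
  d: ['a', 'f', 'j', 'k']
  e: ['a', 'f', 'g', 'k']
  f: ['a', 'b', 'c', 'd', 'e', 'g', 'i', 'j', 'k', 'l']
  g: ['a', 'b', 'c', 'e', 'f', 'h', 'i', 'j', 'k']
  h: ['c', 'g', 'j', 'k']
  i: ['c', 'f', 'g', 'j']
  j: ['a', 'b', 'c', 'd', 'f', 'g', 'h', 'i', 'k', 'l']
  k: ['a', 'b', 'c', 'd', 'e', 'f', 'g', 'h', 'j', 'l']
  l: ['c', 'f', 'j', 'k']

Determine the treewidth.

A width-4 tree decomposition is:
Bags: B1 = {c, f, g, j, k}  B2 = {b, f, g, j, k}  B3 = {a, f, g, j, k}  B4 = {c, f, g, i, j}  B5 = {c, f, j, k, l}  B6 = {a, d, f, j, k}  B7 = {c, g, h, j, k}  B8 = {a, e, f, g, k}
Tree: B1–B2, B1–B3, B1–B4, B1–B5, B3–B6, B1–B7, B3–B8
Every bag has size at most 5, so the width is 5 − 1 = 4 and tw(G) ≤ 4. On the other hand G contains the 5-clique {c, g, h, j, k}. A clique must lie in a single bag of any decomposition, so no decomposition can have width below 4. The upper and lower bounds meet at 4, so that is the treewidth.

4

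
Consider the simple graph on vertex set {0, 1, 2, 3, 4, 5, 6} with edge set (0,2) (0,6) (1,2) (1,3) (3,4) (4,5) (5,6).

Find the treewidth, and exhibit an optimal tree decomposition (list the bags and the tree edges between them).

Every bag has size at most 3, so the width is 3 − 1 = 2 and tw(G) ≤ 2. The edges 6–0–2–1–3–4–5–6 form a cycle, so G is not a tree and its treewidth is at least 2. Hence tw(G) = 2 exactly.

Treewidth 2.
One such decomposition:
Bags: B1 = {0, 2, 6}  B2 = {1, 2, 6}  B3 = {1, 3, 6}  B4 = {3, 4, 6}  B5 = {4, 5, 6}
Tree: B1–B2, B2–B3, B3–B4, B4–B5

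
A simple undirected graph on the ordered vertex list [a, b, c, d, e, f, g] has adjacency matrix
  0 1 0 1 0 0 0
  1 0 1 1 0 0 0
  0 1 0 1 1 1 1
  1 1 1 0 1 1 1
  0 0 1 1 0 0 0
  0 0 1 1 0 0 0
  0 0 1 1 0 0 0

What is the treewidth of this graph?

2

A width-2 tree decomposition is:
Bags: B1 = {c, d, f}  B2 = {b, c, d}  B3 = {c, d, e}  B4 = {a, b, d}  B5 = {c, d, g}
Tree: B1–B2, B1–B3, B2–B4, B3–B5
Each bag holds 3 vertices, so the decomposition has width 2, which upper-bounds the treewidth. On the other hand G contains the 3-clique {c, d, g}. A clique must lie in a single bag of any decomposition, so no decomposition can have width below 2. Hence tw(G) = 2 exactly.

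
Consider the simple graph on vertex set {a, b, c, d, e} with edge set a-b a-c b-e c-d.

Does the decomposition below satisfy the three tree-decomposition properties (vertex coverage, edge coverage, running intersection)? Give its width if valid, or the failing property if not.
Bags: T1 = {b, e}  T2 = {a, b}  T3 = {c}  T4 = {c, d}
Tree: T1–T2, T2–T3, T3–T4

A tree decomposition must satisfy three properties: every vertex lies in some bag; for every edge, both endpoints lie together in some bag; and for every vertex, the bags containing it form a connected subtree. Here edge (a,c) lies in no bag, so the decomposition is invalid.

No — edge (a,c) lies in no bag.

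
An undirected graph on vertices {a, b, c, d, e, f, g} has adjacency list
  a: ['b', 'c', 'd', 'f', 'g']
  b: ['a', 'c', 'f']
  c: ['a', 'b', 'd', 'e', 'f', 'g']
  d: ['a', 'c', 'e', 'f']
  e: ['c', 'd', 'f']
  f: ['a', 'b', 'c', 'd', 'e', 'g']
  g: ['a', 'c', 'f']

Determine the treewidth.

3

A width-3 tree decomposition is:
Bags: B1 = {c, d, e, f}  B2 = {a, c, d, f}  B3 = {a, c, f, g}  B4 = {a, b, c, f}
Tree: B1–B2, B2–B3, B2–B4
Every bag has size at most 4, so the width is 4 − 1 = 3 and tw(G) ≤ 3. For the lower bound, the 4 vertices {c, d, e, f} are pairwise adjacent, and any tree decomposition puts a clique entirely inside one bag — forcing width ≥ 3. Therefore the treewidth is 3.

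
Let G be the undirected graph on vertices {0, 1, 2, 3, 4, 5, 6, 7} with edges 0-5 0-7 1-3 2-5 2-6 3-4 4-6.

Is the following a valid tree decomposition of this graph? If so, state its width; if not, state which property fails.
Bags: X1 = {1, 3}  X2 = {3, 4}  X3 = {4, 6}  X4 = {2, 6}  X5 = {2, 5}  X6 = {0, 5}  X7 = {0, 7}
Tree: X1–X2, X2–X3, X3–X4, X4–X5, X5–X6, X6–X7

Vertex coverage: the bags together contain {0, 1, 2, 3, 4, 5, 6, 7}, the full vertex set. Edge coverage: each edge of G has both endpoints in at least one bag. Running intersection: for every vertex, the bags containing it form a connected subtree. All three properties hold, so this is a valid tree decomposition of width max|bag| − 1 = 1, and hence tw(G) ≤ 1.

Yes; width 1.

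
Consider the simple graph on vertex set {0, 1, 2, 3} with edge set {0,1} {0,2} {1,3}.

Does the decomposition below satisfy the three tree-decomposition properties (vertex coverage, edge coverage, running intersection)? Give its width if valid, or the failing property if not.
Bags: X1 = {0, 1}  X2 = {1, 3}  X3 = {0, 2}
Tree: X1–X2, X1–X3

Yes; width 1.

Checking the three conditions: (i) the bags cover all of {0, 1, 2, 3}; (ii) for each edge, some bag contains both endpoints; (iii) the bags containing any fixed vertex form a subtree. All hold, so the decomposition is valid with width 2 − 1 = 1.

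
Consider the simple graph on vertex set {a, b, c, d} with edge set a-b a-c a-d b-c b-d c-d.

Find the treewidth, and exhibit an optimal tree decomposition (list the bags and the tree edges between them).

A single bag containing all 4 vertices is trivially a valid decomposition of width 3. Conversely, {a, b, c, d} is a clique of size 4, and the vertices of any clique must share a bag in every tree decomposition; so some bag has ≥ 4 vertices and tw(G) ≥ 3. Therefore the treewidth is 3.

Treewidth 3.
Bags: B1 = {a, b, c, d}
Tree: (single bag)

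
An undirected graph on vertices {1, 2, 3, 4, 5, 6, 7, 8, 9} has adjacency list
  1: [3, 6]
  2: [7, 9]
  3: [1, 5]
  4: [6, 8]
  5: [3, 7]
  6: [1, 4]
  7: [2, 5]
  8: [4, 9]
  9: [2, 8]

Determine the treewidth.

A width-2 tree decomposition is:
Bags: B1 = {1, 3, 5}  B2 = {1, 5, 7}  B3 = {1, 2, 7}  B4 = {1, 2, 9}  B5 = {1, 8, 9}  B6 = {1, 4, 8}  B7 = {1, 4, 6}
Tree: B1–B2, B2–B3, B3–B4, B4–B5, B5–B6, B6–B7
The largest bag has 3 vertices, giving width 2; this decomposition certifies tw(G) ≤ 2. Since 1–3–5–7–2–9–8–4–6–1 is a cycle in G, G is not acyclic. Forests are exactly the graphs of treewidth ≤ 1, so tw(G) ≥ 2. Combining the bounds, tw(G) = 2.

2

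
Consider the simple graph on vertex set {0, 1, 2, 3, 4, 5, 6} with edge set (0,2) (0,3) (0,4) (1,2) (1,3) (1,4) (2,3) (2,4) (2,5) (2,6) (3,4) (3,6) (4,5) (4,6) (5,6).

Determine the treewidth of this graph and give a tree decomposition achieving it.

Each bag holds 4 vertices, so the decomposition has width 3, which upper-bounds the treewidth. On the other hand G contains the 4-clique {0, 2, 3, 4}. A clique must lie in a single bag of any decomposition, so no decomposition can have width below 3. Hence tw(G) = 3 exactly.

Treewidth 3.
One optimal decomposition is:
Bags: B1 = {2, 3, 4, 6}  B2 = {0, 2, 3, 4}  B3 = {2, 4, 5, 6}  B4 = {1, 2, 3, 4}
Tree: B1–B2, B1–B3, B2–B4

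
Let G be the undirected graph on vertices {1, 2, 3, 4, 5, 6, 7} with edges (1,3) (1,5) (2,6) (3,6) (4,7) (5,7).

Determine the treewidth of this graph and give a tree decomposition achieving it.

Treewidth 1.
One optimal decomposition is:
Bags: B1 = {2, 6}  B2 = {3, 6}  B3 = {1, 3}  B4 = {1, 5}  B5 = {5, 7}  B6 = {4, 7}
Tree: B1–B2, B2–B3, B3–B4, B4–B5, B5–B6

Every bag has size at most 2, so the width is 2 − 1 = 1 and tw(G) ≤ 1. G has an edge, so its treewidth is at least 1. Combining the bounds, tw(G) = 1.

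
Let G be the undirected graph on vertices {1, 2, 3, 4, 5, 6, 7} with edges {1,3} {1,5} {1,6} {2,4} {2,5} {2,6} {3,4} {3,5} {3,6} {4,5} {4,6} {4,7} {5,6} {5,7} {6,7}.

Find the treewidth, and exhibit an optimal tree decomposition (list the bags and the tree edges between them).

The largest bag has 4 vertices, giving width 3; this decomposition certifies tw(G) ≤ 3. Conversely, {1, 3, 5, 6} is a clique of size 4, and the vertices of any clique must share a bag in every tree decomposition; so some bag has ≥ 4 vertices and tw(G) ≥ 3. Hence tw(G) = 3 exactly.

Treewidth 3.
One optimal decomposition is:
Bags: B1 = {4, 5, 6, 7}  B2 = {2, 4, 5, 6}  B3 = {3, 4, 5, 6}  B4 = {1, 3, 5, 6}
Tree: B1–B2, B1–B3, B3–B4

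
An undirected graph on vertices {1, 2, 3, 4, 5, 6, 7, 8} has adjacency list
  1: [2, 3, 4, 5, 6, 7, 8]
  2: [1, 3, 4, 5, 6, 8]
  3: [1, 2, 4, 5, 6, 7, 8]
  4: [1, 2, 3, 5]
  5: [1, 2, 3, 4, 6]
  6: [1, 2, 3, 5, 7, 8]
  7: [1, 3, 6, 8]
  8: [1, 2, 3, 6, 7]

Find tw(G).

A width-4 tree decomposition is:
Bags: B1 = {1, 2, 3, 5, 6}  B2 = {1, 2, 3, 6, 8}  B3 = {1, 3, 6, 7, 8}  B4 = {1, 2, 3, 4, 5}
Tree: B1–B2, B2–B3, B1–B4
Each bag holds 5 vertices, so the decomposition has width 4, which upper-bounds the treewidth. For the lower bound, the 5 vertices {1, 2, 3, 6, 8} are pairwise adjacent, and any tree decomposition puts a clique entirely inside one bag — forcing width ≥ 4. Hence tw(G) = 4 exactly.

4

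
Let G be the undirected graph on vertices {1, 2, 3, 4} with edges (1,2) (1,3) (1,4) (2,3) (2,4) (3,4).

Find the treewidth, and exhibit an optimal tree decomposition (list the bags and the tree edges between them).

Treewidth 3.
One such decomposition:
Bags: B1 = {1, 2, 3, 4}
Tree: (single bag)

With just one bag of size 4, the width is 4 − 1 = 3, so tw(G) ≤ 3. On the other hand G contains the 4-clique {1, 2, 3, 4}. A clique must lie in a single bag of any decomposition, so no decomposition can have width below 3. Combining the bounds, tw(G) = 3.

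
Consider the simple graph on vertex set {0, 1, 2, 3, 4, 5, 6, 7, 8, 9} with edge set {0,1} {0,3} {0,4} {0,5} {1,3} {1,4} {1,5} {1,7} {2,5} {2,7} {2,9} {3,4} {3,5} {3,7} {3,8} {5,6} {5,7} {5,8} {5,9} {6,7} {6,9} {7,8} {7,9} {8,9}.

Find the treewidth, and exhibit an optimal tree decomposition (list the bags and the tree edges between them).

Every bag has size at most 4, so the width is 4 − 1 = 3 and tw(G) ≤ 3. Conversely, {0, 1, 3, 4} is a clique of size 4, and the vertices of any clique must share a bag in every tree decomposition; so some bag has ≥ 4 vertices and tw(G) ≥ 3. Therefore the treewidth is 3.

Treewidth 3.
One optimal decomposition is:
Bags: B1 = {5, 7, 8, 9}  B2 = {5, 6, 7, 9}  B3 = {3, 5, 7, 8}  B4 = {1, 3, 5, 7}  B5 = {0, 1, 3, 5}  B6 = {2, 5, 7, 9}  B7 = {0, 1, 3, 4}
Tree: B1–B2, B1–B3, B3–B4, B4–B5, B2–B6, B5–B7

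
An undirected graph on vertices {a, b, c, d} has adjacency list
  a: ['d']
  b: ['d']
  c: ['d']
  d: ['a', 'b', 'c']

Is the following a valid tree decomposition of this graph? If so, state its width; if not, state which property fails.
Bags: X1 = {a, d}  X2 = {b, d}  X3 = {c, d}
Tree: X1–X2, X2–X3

Yes; width 1.

Checking the three conditions: (i) the bags cover all of {a, b, c, d}; (ii) for each edge, some bag contains both endpoints; (iii) the bags containing any fixed vertex form a subtree. All hold, so the decomposition is valid with width 2 − 1 = 1.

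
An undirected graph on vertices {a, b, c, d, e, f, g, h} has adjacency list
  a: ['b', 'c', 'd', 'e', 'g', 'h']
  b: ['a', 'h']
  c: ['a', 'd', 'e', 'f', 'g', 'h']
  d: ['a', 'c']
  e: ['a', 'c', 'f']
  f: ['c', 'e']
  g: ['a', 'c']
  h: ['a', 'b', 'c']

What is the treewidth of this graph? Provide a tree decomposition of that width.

Treewidth 2.
One such decomposition:
Bags: B1 = {c, e, f}  B2 = {a, c, e}  B3 = {a, c, h}  B4 = {a, b, h}  B5 = {a, c, g}  B6 = {a, c, d}
Tree: B1–B2, B2–B3, B3–B4, B3–B5, B5–B6

Each bag holds 3 vertices, so the decomposition has width 2, which upper-bounds the treewidth. On the other hand G contains the 3-clique {a, c, d}. A clique must lie in a single bag of any decomposition, so no decomposition can have width below 2. The upper and lower bounds meet at 2, so that is the treewidth.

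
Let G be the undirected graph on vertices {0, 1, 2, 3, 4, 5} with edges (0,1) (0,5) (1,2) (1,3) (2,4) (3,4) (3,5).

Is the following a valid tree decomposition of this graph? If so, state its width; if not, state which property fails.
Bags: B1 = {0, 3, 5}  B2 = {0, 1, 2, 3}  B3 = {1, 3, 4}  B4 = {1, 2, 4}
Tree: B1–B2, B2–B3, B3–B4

No — bags containing vertex 2 are not connected in the tree.

A tree decomposition must satisfy three properties: every vertex lies in some bag; for every edge, both endpoints lie together in some bag; and for every vertex, the bags containing it form a connected subtree. Here bags containing vertex 2 are not connected in the tree, so the decomposition is invalid.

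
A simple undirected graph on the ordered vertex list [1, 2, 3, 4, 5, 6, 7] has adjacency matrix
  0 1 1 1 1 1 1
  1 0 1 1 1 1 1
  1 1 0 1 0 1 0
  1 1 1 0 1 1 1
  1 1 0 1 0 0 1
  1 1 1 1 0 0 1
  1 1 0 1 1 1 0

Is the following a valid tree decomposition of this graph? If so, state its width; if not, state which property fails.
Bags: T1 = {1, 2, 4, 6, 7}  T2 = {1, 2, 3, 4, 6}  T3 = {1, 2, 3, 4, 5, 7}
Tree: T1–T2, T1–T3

A tree decomposition must satisfy three properties: every vertex lies in some bag; for every edge, both endpoints lie together in some bag; and for every vertex, the bags containing it form a connected subtree. Here bags containing vertex 3 are not connected in the tree, so the decomposition is invalid.

No — bags containing vertex 3 are not connected in the tree.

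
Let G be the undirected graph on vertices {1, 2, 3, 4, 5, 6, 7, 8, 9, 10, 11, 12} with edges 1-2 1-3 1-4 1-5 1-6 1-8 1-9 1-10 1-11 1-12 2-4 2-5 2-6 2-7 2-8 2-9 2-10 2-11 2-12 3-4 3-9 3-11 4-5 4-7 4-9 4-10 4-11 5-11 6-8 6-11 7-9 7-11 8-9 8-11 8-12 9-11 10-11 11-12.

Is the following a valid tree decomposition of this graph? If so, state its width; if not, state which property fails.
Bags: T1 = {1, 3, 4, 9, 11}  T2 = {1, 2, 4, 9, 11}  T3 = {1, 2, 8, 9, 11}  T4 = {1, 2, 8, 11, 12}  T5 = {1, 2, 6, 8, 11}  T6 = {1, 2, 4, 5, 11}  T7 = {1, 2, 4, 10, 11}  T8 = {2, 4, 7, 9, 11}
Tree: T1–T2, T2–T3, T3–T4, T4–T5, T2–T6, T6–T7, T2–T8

Yes; width 4.

Checking the three conditions: (i) the bags cover all of {1, 2, 3, 4, 5, 6, 7, 8, 9, 10, 11, 12}; (ii) for each edge, some bag contains both endpoints; (iii) the bags containing any fixed vertex form a subtree. All hold, so the decomposition is valid with width 5 − 1 = 4.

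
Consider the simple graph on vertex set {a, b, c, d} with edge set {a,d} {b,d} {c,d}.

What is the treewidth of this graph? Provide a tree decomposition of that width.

Treewidth 1.
One optimal decomposition is:
Bags: B1 = {b, d}  B2 = {a, d}  B3 = {c, d}
Tree: B1–B2, B2–B3

Each bag holds 2 vertices, so the decomposition has width 1, which upper-bounds the treewidth. Since G has at least one edge (e.g. b–d), it is not an edgeless graph, so tw(G) ≥ 1. Combining the bounds, tw(G) = 1.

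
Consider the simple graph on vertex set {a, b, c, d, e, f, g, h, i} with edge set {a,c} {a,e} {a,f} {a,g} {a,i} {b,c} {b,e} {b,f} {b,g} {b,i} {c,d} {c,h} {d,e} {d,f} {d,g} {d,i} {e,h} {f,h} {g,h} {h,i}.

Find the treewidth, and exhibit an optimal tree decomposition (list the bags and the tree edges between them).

Treewidth 4.
One such decomposition:
Bags: B1 = {a, b, d, e, h}  B2 = {a, b, d, f, h}  B3 = {a, b, c, d, h}  B4 = {a, b, d, g, h}  B5 = {a, b, d, h, i}
Tree: B1–B2, B2–B3, B3–B4, B4–B5

The largest bag has 5 vertices, giving width 4; this decomposition certifies tw(G) ≤ 4. For the lower bound: the 5 vertex sets {b,e}, {d,f}, {a,c}, {h}, {g} are disjoint, each induces a connected subgraph, and every pair is joined by at least one edge of G. Contracting each set to a single vertex therefore yields K_{5} as a minor, and since treewidth is minor-monotone, tw(G) ≥ tw(K_{5}) = 4. Combining the bounds, tw(G) = 4.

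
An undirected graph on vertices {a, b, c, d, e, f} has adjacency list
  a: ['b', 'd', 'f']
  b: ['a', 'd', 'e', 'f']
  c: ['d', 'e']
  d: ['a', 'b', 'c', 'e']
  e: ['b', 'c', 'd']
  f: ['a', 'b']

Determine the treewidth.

A width-2 tree decomposition is:
Bags: B1 = {a, b, d}  B2 = {b, d, e}  B3 = {c, d, e}  B4 = {a, b, f}
Tree: B1–B2, B2–B3, B1–B4
The largest bag has 3 vertices, giving width 2; this decomposition certifies tw(G) ≤ 2. Conversely, {c, d, e} is a clique of size 3, and the vertices of any clique must share a bag in every tree decomposition; so some bag has ≥ 3 vertices and tw(G) ≥ 2. Therefore the treewidth is 2.

2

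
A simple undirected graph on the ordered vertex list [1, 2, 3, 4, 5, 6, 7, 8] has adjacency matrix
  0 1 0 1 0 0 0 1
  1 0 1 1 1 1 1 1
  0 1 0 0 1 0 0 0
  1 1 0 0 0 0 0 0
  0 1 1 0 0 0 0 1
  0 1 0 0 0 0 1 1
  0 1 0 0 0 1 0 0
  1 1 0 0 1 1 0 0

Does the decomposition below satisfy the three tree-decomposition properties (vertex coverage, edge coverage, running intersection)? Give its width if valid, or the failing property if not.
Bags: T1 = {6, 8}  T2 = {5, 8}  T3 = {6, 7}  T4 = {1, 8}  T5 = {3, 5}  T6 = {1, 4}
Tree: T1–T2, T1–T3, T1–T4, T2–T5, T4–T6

A tree decomposition must satisfy three properties: every vertex lies in some bag; for every edge, both endpoints lie together in some bag; and for every vertex, the bags containing it form a connected subtree. Here vertex 2 appears in no bag, so the decomposition is invalid.

No — vertex 2 appears in no bag.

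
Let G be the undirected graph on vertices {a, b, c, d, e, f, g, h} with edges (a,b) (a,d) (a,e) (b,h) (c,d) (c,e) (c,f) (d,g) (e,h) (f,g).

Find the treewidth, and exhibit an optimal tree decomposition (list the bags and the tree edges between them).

Each bag holds 3 vertices, so the decomposition has width 2, which upper-bounds the treewidth. The edges g–f–c–d–g form a cycle, so G is not a tree and its treewidth is at least 2. Hence tw(G) = 2 exactly.

Treewidth 2.
One such decomposition:
Bags: B1 = {d, f, g}  B2 = {c, d, f}  B3 = {a, c, d}  B4 = {a, c, e}  B5 = {a, b, e}  B6 = {b, e, h}
Tree: B1–B2, B2–B3, B3–B4, B4–B5, B5–B6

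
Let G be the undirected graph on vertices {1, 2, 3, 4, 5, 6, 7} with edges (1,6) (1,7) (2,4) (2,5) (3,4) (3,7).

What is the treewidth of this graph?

1

A width-1 tree decomposition is:
Bags: B1 = {1, 6}  B2 = {1, 7}  B3 = {3, 7}  B4 = {3, 4}  B5 = {2, 4}  B6 = {2, 5}
Tree: B1–B2, B2–B3, B3–B4, B4–B5, B5–B6
Each bag holds 2 vertices, so the decomposition has width 1, which upper-bounds the treewidth. G has an edge, so its treewidth is at least 1. Therefore the treewidth is 1.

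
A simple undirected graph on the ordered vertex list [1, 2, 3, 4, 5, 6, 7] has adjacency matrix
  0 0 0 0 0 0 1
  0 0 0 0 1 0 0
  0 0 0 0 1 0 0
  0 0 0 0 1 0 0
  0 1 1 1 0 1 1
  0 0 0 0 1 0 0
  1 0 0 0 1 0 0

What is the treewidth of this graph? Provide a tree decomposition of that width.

Treewidth 1.
One optimal decomposition is:
Bags: B1 = {4, 5}  B2 = {5, 7}  B3 = {1, 7}  B4 = {3, 5}  B5 = {2, 5}  B6 = {5, 6}
Tree: B1–B2, B2–B3, B1–B4, B2–B5, B1–B6

Each bag holds 2 vertices, so the decomposition has width 1, which upper-bounds the treewidth. G has an edge, so its treewidth is at least 1. Hence tw(G) = 1 exactly.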